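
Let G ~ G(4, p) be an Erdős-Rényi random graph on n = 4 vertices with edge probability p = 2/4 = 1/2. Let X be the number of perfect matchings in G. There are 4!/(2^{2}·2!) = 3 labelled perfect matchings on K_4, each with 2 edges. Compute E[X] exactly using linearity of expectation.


K_4 has 4!/(2^{2}·2!) = 3 labelled perfect matchings.
For each such perfect matching H, let X_H = 1 if all 2 edges of H are present in G. Then P[X_H = 1] = p^{2} = (1/2)^{2} = 1/4.
By linearity: E[X] = Σ_H E[X_H] = 3 · p^{2} = 3 · 1/4 = 3/4.
Numerically: E[X] ≈ 0.75.

E[X] = 3 · (1/2)^{2} = 3/4 ≈ 0.75.


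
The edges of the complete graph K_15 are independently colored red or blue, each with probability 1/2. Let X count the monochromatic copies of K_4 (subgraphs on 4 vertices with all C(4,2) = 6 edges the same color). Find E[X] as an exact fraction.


Let X = Σ_S X_S over the C(15, 4) = 1365 subsets S of size 4, where X_S = 1 if the K_4 on S is monochromatic.
For a fixed S, the K_4 on S has C(4, 2) = 6 edges. P[all 6 edges red] = (1/2)^6, and likewise for blue, so P[monochromatic] = 2·(1/2)^6 = 2^{1 − 6} = 1/32.
By linearity: E[X] = C(15, 4) · 2^{1 − 6} = 1365 · 1/32 = 1365/32.
Numerically: E[X] ≈ 42.656.

E[X] = C(15,4)·2^(1−C(4,2)) = 1365/32 ≈ 42.656.


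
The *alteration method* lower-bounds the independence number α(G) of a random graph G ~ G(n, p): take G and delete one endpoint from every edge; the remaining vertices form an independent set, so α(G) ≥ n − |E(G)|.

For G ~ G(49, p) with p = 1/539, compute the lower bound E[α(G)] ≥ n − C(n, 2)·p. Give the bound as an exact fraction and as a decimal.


E[|E(G)|] = C(49, 2)·p = 1176 · (1/539) = 24/11.
E[α(G)] ≥ n − E[|E(G)|] = 49 − 24/11 = 515/11.
Numerically: ≈ 46.81818.
(This is only a lower bound; the true E[α(G)] may be larger.)

E[α(G)] ≥ 515/11 ≈ 46.81818.


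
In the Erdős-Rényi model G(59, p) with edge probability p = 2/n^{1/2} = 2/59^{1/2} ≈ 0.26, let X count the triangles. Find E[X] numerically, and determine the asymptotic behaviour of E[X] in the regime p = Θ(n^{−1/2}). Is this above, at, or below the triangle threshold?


Number of potential triangles: C(59, 3) = 32509.
Each occurs with probability p³ ≈ (0.26)³ ≈ 1.76527e-02.
By linearity: E[X] = C(59, 3)·p³ ≈ 32509 · 1.76527e-02 ≈ 573.873.
Since α = 1/2 < 1, p = c/n^{1/2} ≫ 1/n is above the triangle threshold p ~ 1/n. Asymptotically E[X] ~ (c³/6)·n^{3(1−α)} = (2³/6)·n^{1.5} → ∞; triangles are abundant w.h.p.

E[X] ≈ 573.873; in regime p = Θ(1/n^{1/2}) E[X] diverges (above the triangle threshold p ~ 1/n).


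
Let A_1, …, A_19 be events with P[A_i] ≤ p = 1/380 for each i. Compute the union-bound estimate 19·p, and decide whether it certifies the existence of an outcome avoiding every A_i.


Union bound: P[∪_{i=1}^{19} A_i] ≤ Σ_i P[A_i] ≤ 19·p = 19·(1/380) = 1/20.
Numerically: 1/20 ≈ 0.050000.
Is 1/20 < 1? YES.
Since P[∪ A_i] ≤ 1/20 < 1, the complement has P[∩ A_i^c] ≥ 1 − 1/20 = 19/20 > 0, so some outcome avoids every A_i.

19·p = 1/20 ≈ 0.050000; existence CERTIFIED by the union bound.


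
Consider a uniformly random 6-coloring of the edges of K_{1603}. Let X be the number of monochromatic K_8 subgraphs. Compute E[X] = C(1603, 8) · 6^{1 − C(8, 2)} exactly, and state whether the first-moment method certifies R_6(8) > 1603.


E[X] = C(1603, 8) · 6^{1 − 28} = 1062551202482611197720 · 6^{−27} = 1062551202482611197720/1023490369077469249536.
As a reduced fraction: E[X] = 14757655590036266635/14215144014964850688 ≈ 1.0382.
Is E[X] < 1? NO.
Since E[X] ≥ 1, the first-moment bound is inconclusive at n = 1603; it does NOT by itself certify R_6(8) > 1603.

E[X] = 14757655590036266635/14215144014964850688 ≈ 1.0382; E[X] ≥ 1; first-moment method inconclusive here.


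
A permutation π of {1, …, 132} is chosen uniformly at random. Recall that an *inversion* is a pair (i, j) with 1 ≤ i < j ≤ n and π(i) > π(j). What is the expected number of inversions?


Write X = Σ X_I over the C(132, 2) = 8646 pairs i < j, with X_I the indicator of one inversion.
There are 8646 indicators.
For each fixed pair i < j, the values π(i) and π(j) are two distinct elements of {1, …, 132} in uniformly random order; by symmetry P[π(i) > π(j)] = 1/2.
By linearity: E[X] = 8646 · (1/2) = C(132, 2) · (1/2) = 8646/2 = 4323 ≈ 4323.000.

E[X] = 4323 = 4323.000.


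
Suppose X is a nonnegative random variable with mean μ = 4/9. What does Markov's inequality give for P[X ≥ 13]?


μ = E[X] = 4/9, a = 13.
Markov: P[X ≥ 13] ≤ μ/a = (4/9)/13 = 4/117.
Numerically: ≈ 0.03419.
(Since a = 13 > μ = 0.44444, the bound 4/117 is < 1 and informative.)

P[X ≥ 13] ≤ 4/117 ≈ 0.03419.


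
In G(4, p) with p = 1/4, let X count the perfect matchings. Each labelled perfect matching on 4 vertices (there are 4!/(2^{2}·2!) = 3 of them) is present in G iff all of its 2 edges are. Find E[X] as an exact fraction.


K_4 has 4!/(2^{2}·2!) = 3 labelled perfect matchings.
For each such perfect matching H, let X_H = 1 if all 2 edges of H are present in G. Then P[X_H = 1] = p^{2} = (1/4)^{2} = 1/16.
By linearity of expectation: E[X] = Σ_H E[X_H] = 3 · p^{2} = 3 · 1/16 = 3/16.
Numerically: E[X] ≈ 0.1875.

E[X] = 3 · (1/4)^{2} = 3/16 ≈ 0.1875.


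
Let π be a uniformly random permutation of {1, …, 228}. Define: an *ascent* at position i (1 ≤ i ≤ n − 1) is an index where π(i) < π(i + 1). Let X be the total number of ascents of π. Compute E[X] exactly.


Write X = Σ X_I over i = 1, …, 227, with X_I the indicator of one ascent.
There are 227 indicators.
For each fixed i, the pair (π(i), π(i+1)) is a uniformly random ordered pair of distinct values from {1, …, 228}; by symmetry P[π(i) < π(i+1)] = 1/2.
By linearity: E[X] = 227 · (1/2) = (228 − 1) · (1/2) = 227/2 ≈ 113.500.

E[X] = 227/2 = 113.500.


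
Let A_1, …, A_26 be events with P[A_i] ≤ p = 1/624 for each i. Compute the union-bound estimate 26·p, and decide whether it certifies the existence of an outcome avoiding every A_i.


Union bound: P[∪_{i=1}^{26} A_i] ≤ Σ_i P[A_i] ≤ 26·p = 26·(1/624) = 1/24.
Numerically: 1/24 ≈ 0.041667.
Is 1/24 < 1? YES.
Since P[∪ A_i] ≤ 1/24 < 1, the complement has P[∩ A_i^c] ≥ 1 − 1/24 = 23/24 > 0, so some outcome avoids every A_i.

26·p = 1/24 ≈ 0.041667; existence CERTIFIED by the union bound.


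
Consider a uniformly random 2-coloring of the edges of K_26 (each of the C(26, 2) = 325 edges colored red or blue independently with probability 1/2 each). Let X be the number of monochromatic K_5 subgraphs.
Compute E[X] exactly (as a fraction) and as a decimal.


Let X = Σ_S X_S over the C(26, 5) = 65780 subsets S of size 5, where X_S = 1 if the K_5 on S is monochromatic.
For a fixed S, the K_5 on S has C(5, 2) = 10 edges. P[all 10 edges red] = (1/2)^10, and likewise for blue, so P[monochromatic] = 2·(1/2)^10 = 2^{1 − 10} = 1/512.
Summing: E[X] = C(26, 5) · 2^{1 − 10} = 65780 · 1/512 = 16445/128.
Numerically: E[X] ≈ 128.47656.

E[X] = C(26,5)·2^(1−C(5,2)) = 16445/128 ≈ 128.47656.


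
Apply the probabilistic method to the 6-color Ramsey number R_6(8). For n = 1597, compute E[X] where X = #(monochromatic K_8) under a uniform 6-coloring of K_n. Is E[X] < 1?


E[X] = C(1597, 8) · 6^{1 − 28} = 1031080153060953275445 · 6^{−27} = 1031080153060953275445/1023490369077469249536.
As a reduced fraction: E[X] = 38188153817072343535/37907050706572935168 ≈ 1.0074156.
Is E[X] < 1? NO.
Since E[X] ≥ 1, the first-moment bound is inconclusive at n = 1597; it does NOT by itself certify R_6(8) > 1597.

E[X] = 38188153817072343535/37907050706572935168 ≈ 1.0074156; E[X] ≥ 1; first-moment method inconclusive here.


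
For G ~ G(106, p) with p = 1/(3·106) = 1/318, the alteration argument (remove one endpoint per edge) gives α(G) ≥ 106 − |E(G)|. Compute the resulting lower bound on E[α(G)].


E[|E(G)|] = C(106, 2)·p = 5565 · (1/318) = 35/2.
E[α(G)] ≥ n − E[|E(G)|] = 106 − 35/2 = 177/2.
Numerically: ≈ 88.5000.
(This is only a lower bound; the true E[α(G)] may be larger.)

E[α(G)] ≥ 177/2 ≈ 88.5000.


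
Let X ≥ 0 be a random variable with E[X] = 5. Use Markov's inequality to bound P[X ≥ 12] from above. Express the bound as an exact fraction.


μ = E[X] = 5, a = 12.
Markov: P[X ≥ 12] ≤ μ/a = (5)/12 = 5/12.
Numerically: ≈ 0.417.
(Since a = 12 > μ = 5.000, the bound 5/12 is < 1 and informative.)

P[X ≥ 12] ≤ 5/12 ≈ 0.417.


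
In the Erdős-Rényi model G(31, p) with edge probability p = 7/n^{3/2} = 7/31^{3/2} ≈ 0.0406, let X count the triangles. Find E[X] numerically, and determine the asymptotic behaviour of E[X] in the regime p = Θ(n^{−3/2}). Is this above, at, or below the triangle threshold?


Number of potential triangles: C(31, 3) = 4495.
Each occurs with probability p³ ≈ (0.0406)³ ≈ 6.67062e-05.
By linearity: E[X] = C(31, 3)·p³ ≈ 4495 · 6.67062e-05 ≈ 0.300.
Since α = 3/2 > 1, p = c/n^{3/2} = o(1/n) is below the triangle threshold p ~ 1/n. Asymptotically E[X] ~ (c³/6)·n^{3(1−α)} = (7³/6)·n^{-1.5} → 0, so by Markov's inequality G has no triangles w.h.p.

E[X] ≈ 0.300; in regime p = Θ(1/n^{3/2}) E[X] tends to 0 (below the triangle threshold p ~ 1/n).


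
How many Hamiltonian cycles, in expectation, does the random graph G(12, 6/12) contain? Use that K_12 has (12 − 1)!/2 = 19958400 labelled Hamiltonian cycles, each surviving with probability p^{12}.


K_12 has (12 − 1)!/2 = 19958400 labelled Hamiltonian cycles.
For each such Hamiltonian cycle H, let X_H = 1 if all 12 edges of H are present in G. Then P[X_H = 1] = p^{12} = (1/2)^{12} = 1/4096.
By linearity of expectation: E[X] = Σ_H E[X_H] = 19958400 · p^{12} = 19958400 · 1/4096 = 155925/32.
Numerically: E[X] ≈ 4872.7.

E[X] = 19958400 · (1/2)^{12} = 155925/32 ≈ 4872.7.


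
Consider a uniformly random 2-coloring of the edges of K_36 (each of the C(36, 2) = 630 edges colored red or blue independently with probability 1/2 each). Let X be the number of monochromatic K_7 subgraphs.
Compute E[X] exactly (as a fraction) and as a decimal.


Let X = Σ_S X_S over the C(36, 7) = 8347680 subsets S of size 7, where X_S = 1 if the K_7 on S is monochromatic.
For a fixed S, the K_7 on S has C(7, 2) = 21 edges. P[all 21 edges red] = (1/2)^21, and likewise for blue, so P[monochromatic] = 2·(1/2)^21 = 2^{1 − 21} = 1/1048576.
By linearity of expectation: E[X] = C(36, 7) · 2^{1 − 21} = 8347680 · 1/1048576 = 260865/32768.
Numerically: E[X] ≈ 7.960968.

E[X] = C(36,7)·2^(1−C(7,2)) = 260865/32768 ≈ 7.960968.


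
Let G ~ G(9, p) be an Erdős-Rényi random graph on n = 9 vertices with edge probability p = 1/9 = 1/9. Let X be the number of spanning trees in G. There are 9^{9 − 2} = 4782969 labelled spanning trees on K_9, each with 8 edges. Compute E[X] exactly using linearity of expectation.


K_9 has 9^{9 − 2} = 4782969 labelled spanning trees.
For each such spanning tree H, let X_H = 1 if all 8 edges of H are present in G. Then P[X_H = 1] = p^{8} = (1/9)^{8} = 1/43046721.
By linearity of expectation: E[X] = Σ_H E[X_H] = 4782969 · p^{8} = 4782969 · 1/43046721 = 1/9.
Numerically: E[X] ≈ 0.1111.

E[X] = 4782969 · (1/9)^{8} = 1/9 ≈ 0.1111.


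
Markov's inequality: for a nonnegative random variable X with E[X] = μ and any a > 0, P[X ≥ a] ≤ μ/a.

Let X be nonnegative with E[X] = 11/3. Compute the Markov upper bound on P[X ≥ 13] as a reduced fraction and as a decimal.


μ = E[X] = 11/3, a = 13.
Markov: P[X ≥ 13] ≤ μ/a = (11/3)/13 = 11/39.
Numerically: ≈ 0.28205.
(Since a = 13 > μ = 3.66667, the bound 11/39 is < 1 and informative.)

P[X ≥ 13] ≤ 11/39 ≈ 0.28205.


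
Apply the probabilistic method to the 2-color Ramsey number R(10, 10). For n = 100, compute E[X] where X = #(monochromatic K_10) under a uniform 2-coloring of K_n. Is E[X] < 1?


E[X] = C(100, 10) · 2^{1 − 45} = 17310309456440 · 2^{−44} = 17310309456440/17592186044416.
As a reduced fraction: E[X] = 2163788682055/2199023255552 ≈ 0.983977.
Is E[X] < 1? YES.
Since E[X] < 1, there exists a 2-coloring of K_{100} with no monochromatic K_10; hence R(10, 10) > 100.

E[X] = 2163788682055/2199023255552 ≈ 0.983977; E[X] < 1, so R(10, 10) > 100.


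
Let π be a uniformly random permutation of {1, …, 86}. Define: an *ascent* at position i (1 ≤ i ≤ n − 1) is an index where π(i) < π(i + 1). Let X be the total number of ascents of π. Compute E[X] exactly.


Write X = Σ X_I over i = 1, …, 85, with X_I the indicator of one ascent.
There are 85 indicators.
For each fixed i, the pair (π(i), π(i+1)) is a uniformly random ordered pair of distinct values from {1, …, 86}; by symmetry P[π(i) < π(i+1)] = 1/2.
By linearity: E[X] = 85 · (1/2) = (86 − 1) · (1/2) = 85/2 ≈ 42.500000.

E[X] = 85/2 = 42.500000.


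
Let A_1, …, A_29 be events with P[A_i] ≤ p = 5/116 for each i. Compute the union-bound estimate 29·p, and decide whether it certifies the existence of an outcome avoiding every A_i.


Union bound: P[∪_{i=1}^{29} A_i] ≤ Σ_i P[A_i] ≤ 29·p = 29·(5/116) = 5/4.
Numerically: 5/4 ≈ 1.2500.
Is 5/4 < 1? NO.
Since the bound 5/4 is ≥ 1, the union bound is uninformative here; it does NOT by itself certify existence.

29·p = 5/4 ≈ 1.2500; existence NOT certified by the union bound.


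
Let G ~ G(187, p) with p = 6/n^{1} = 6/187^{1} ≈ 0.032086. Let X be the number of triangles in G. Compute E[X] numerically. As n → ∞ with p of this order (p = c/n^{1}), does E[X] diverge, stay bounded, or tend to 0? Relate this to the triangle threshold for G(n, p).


Number of potential triangles: C(187, 3) = 1072445.
Each occurs with probability p³ ≈ (0.032086)³ ≈ 3.3031548e-05.
By linearity: E[X] = C(187, 3)·p³ ≈ 1072445 · 3.3031548e-05 ≈ 35.42452.
Here α = 1, so p = 6/n is exactly at the triangle threshold p ~ 1/n. Asymptotically E[X] → c³/6 = 6³/6 = 36 ≈ 36.00000, a bounded constant. In this regime the triangle count is asymptotically Poisson(c³/6).

E[X] ≈ 35.42452; in regime p = Θ(1/n^{1}) E[X] stays bounded (at the triangle threshold p ~ 1/n).


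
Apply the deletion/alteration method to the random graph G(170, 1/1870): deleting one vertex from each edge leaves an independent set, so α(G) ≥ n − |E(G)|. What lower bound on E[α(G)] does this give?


E[|E(G)|] = C(170, 2)·p = 14365 · (1/1870) = 169/22.
E[α(G)] ≥ n − E[|E(G)|] = 170 − 169/22 = 3571/22.
Numerically: ≈ 162.318.
(This is only a lower bound; the true E[α(G)] may be larger.)

E[α(G)] ≥ 3571/22 ≈ 162.318.


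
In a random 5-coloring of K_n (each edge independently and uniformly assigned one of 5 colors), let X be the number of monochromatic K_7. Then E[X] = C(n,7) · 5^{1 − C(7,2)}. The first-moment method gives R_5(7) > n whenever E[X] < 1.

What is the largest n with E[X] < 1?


We need C(n, 7) · 5^{1 − 21} < 1, i.e. C(n, 7) < 5^{21 − 1} = 95367431640625.
Check values of n near the boundary:
  n = 333: C(333, 7) = 84549532139028; 84549532139028 < 95367431640625? YES
  n = 334: C(334, 7) = 86359460961576; 86359460961576 < 95367431640625? YES
  n = 335: C(335, 7) = 88202498238195; 88202498238195 < 95367431640625? YES
  n = 336: C(336, 7) = 90079147136880; 90079147136880 < 95367431640625? YES
  n = 337: C(337, 7) = 91989916924632; 91989916924632 < 95367431640625? YES
  n = 338: C(338, 7) = 93935323022736; 93935323022736 < 95367431640625? YES
  n = 339: C(339, 7) = 95915887062372; 95915887062372 < 95367431640625? NO
  n = 340: C(340, 7) = 97932136940560; 97932136940560 < 95367431640625? NO
  n = 341: C(341, 7) = 99984606876440; 99984606876440 < 95367431640625? NO
The largest n with C(n, 7) < 95367431640625 is n = 338 (where E[X] = 93935323022736/95367431640625 ≈ 0.9850). Hence R_5(7) > 338, i.e. R_5(7) ≥ 339.

Largest n = 338; hence R_5(7) > 338.


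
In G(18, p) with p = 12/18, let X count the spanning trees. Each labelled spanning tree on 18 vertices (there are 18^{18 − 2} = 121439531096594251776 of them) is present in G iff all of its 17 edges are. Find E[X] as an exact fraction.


K_18 has 18^{18 − 2} = 121439531096594251776 labelled spanning trees.
For each such spanning tree H, let X_H = 1 if all 17 edges of H are present in G. Then P[X_H = 1] = p^{17} = (2/3)^{17} = 131072/129140163.
By linearity: E[X] = Σ_H E[X_H] = 121439531096594251776 · p^{17} = 121439531096594251776 · 131072/129140163 = 123256172596690944.
Numerically: E[X] ≈ 1.23256e+17.

E[X] = 121439531096594251776 · (2/3)^{17} = 123256172596690944 ≈ 1.23256e+17.


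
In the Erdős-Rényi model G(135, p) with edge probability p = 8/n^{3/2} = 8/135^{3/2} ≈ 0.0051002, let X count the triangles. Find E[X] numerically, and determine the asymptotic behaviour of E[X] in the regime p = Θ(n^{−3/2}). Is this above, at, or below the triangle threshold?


Number of potential triangles: C(135, 3) = 400995.
Each occurs with probability p³ ≈ (0.0051002)³ ≈ 1.3266856e-07.
By linearity: E[X] = C(135, 3)·p³ ≈ 400995 · 1.3266856e-07 ≈ 0.05320.
Since α = 3/2 > 1, p = c/n^{3/2} = o(1/n) is below the triangle threshold p ~ 1/n. Asymptotically E[X] ~ (c³/6)·n^{3(1−α)} = (8³/6)·n^{-1.5} → 0, so by Markov's inequality G has no triangles w.h.p.

E[X] ≈ 0.05320; in regime p = Θ(1/n^{3/2}) E[X] tends to 0 (below the triangle threshold p ~ 1/n).


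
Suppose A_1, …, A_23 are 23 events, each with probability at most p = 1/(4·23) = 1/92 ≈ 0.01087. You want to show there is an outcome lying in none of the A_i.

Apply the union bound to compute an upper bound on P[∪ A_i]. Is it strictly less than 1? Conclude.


Union bound: P[∪_{i=1}^{23} A_i] ≤ Σ_i P[A_i] ≤ 23·p = 23·(1/92) = 1/4.
Numerically: 1/4 ≈ 0.25000.
Is 1/4 < 1? YES.
Since P[∪ A_i] ≤ 1/4 < 1, the complement has P[∩ A_i^c] ≥ 1 − 1/4 = 3/4 > 0, so some outcome avoids every A_i.

23·p = 1/4 ≈ 0.25000; existence CERTIFIED by the union bound.


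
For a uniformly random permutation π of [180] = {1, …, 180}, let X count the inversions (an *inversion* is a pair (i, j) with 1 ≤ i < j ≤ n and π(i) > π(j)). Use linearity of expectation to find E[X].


Write X = Σ X_I over the C(180, 2) = 16110 pairs i < j, with X_I the indicator of one inversion.
There are 16110 indicators.
For each fixed pair i < j, the values π(i) and π(j) are two distinct elements of {1, …, 180} in uniformly random order; by symmetry P[π(i) > π(j)] = 1/2.
By linearity: E[X] = 16110 · (1/2) = C(180, 2) · (1/2) = 16110/2 = 8055 ≈ 8055.0000.

E[X] = 8055 = 8055.0000.


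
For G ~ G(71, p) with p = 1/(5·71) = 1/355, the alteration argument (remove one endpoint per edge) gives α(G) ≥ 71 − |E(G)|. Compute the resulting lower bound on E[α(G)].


E[|E(G)|] = C(71, 2)·p = 2485 · (1/355) = 7.
E[α(G)] ≥ n − E[|E(G)|] = 71 − 7 = 64.
Numerically: ≈ 64.0000.
(This is only a lower bound; the true E[α(G)] may be larger.)

E[α(G)] ≥ 64 ≈ 64.0000.


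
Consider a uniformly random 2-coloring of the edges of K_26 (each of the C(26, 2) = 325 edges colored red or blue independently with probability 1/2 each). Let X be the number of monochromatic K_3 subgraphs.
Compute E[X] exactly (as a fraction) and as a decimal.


Let X = Σ_S X_S over the C(26, 3) = 2600 subsets S of size 3, where X_S = 1 if the K_3 on S is monochromatic.
For a fixed S, the K_3 on S has C(3, 2) = 3 edges. P[all 3 edges red] = (1/2)^3, and likewise for blue, so P[monochromatic] = 2·(1/2)^3 = 2^{1 − 3} = 1/4.
By linearity: E[X] = C(26, 3) · 2^{1 − 3} = 2600 · 1/4 = 650.
Numerically: E[X] ≈ 650.000000.

E[X] = C(26,3)·2^(1−C(3,2)) = 650 ≈ 650.000000.


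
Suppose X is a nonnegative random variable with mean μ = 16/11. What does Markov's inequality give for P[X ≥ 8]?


μ = E[X] = 16/11, a = 8.
Markov: P[X ≥ 8] ≤ μ/a = (16/11)/8 = 2/11.
Numerically: ≈ 0.18182.
(Since a = 8 > μ = 1.45455, the bound 2/11 is < 1 and informative.)

P[X ≥ 8] ≤ 2/11 ≈ 0.18182.


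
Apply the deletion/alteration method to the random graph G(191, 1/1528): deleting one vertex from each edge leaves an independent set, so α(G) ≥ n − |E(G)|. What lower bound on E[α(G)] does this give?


E[|E(G)|] = C(191, 2)·p = 18145 · (1/1528) = 95/8.
E[α(G)] ≥ n − E[|E(G)|] = 191 − 95/8 = 1433/8.
Numerically: ≈ 179.125000.
(This is only a lower bound; the true E[α(G)] may be larger.)

E[α(G)] ≥ 1433/8 ≈ 179.125000.


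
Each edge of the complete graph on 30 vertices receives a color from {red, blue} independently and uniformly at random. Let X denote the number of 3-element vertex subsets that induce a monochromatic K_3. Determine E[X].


Let X = Σ_S X_S over the C(30, 3) = 4060 subsets S of size 3, where X_S = 1 if the K_3 on S is monochromatic.
For a fixed S, the K_3 on S has C(3, 2) = 3 edges. P[all 3 edges red] = (1/2)^3, and likewise for blue, so P[monochromatic] = 2·(1/2)^3 = 2^{1 − 3} = 1/4.
By linearity: E[X] = C(30, 3) · 2^{1 − 3} = 4060 · 1/4 = 1015.
Numerically: E[X] ≈ 1015.0000.

E[X] = C(30,3)·2^(1−C(3,2)) = 1015 ≈ 1015.0000.


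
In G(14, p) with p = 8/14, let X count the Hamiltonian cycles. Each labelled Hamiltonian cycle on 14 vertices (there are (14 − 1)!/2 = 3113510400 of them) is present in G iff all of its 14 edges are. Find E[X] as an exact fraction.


K_14 has (14 − 1)!/2 = 3113510400 labelled Hamiltonian cycles.
For each such Hamiltonian cycle H, let X_H = 1 if all 14 edges of H are present in G. Then P[X_H = 1] = p^{14} = (4/7)^{14} = 268435456/678223072849.
Summing the indicators: E[X] = Σ_H E[X_H] = 3113510400 · p^{14} = 3113510400 · 268435456/678223072849 = 119396654854963200/96889010407.
Numerically: E[X] ≈ 1.2323e+06.

E[X] = 3113510400 · (4/7)^{14} = 119396654854963200/96889010407 ≈ 1.2323e+06.


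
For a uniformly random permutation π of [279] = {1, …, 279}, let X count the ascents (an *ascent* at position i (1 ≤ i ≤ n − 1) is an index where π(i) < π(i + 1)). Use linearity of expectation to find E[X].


Write X = Σ X_I over i = 1, …, 278, with X_I the indicator of one ascent.
There are 278 indicators.
For each fixed i, the pair (π(i), π(i+1)) is a uniformly random ordered pair of distinct values from {1, …, 279}; by symmetry P[π(i) < π(i+1)] = 1/2.
By linearity: E[X] = 278 · (1/2) = (279 − 1) · (1/2) = 139 ≈ 139.000.

E[X] = 139 = 139.000.


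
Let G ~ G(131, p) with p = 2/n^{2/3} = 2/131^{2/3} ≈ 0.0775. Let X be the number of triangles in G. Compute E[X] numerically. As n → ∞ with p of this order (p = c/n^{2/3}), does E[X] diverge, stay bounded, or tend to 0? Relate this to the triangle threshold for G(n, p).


Number of potential triangles: C(131, 3) = 366145.
Each occurs with probability p³ ≈ (0.0775)³ ≈ 4.66173e-04.
By linearity: E[X] = C(131, 3)·p³ ≈ 366145 · 4.66173e-04 ≈ 170.687.
Since α = 2/3 < 1, p = c/n^{2/3} ≫ 1/n is above the triangle threshold p ~ 1/n. Asymptotically E[X] ~ (c³/6)·n^{3(1−α)} = (2³/6)·n^{1} → ∞; triangles are abundant w.h.p.

E[X] ≈ 170.687; in regime p = Θ(1/n^{2/3}) E[X] diverges (above the triangle threshold p ~ 1/n).


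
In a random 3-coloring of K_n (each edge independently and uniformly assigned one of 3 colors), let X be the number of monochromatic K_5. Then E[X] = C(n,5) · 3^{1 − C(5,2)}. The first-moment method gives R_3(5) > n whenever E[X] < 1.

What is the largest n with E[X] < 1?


We need C(n, 5) · 3^{1 − 10} < 1, i.e. C(n, 5) < 3^{10 − 1} = 19683.
Check values of n near the boundary:
  n = 14: C(14, 5) = 2002; 2002 < 19683? YES
  n = 15: C(15, 5) = 3003; 3003 < 19683? YES
  n = 16: C(16, 5) = 4368; 4368 < 19683? YES
  n = 17: C(17, 5) = 6188; 6188 < 19683? YES
  n = 18: C(18, 5) = 8568; 8568 < 19683? YES
  n = 19: C(19, 5) = 11628; 11628 < 19683? YES
  n = 20: C(20, 5) = 15504; 15504 < 19683? YES
  n = 21: C(21, 5) = 20349; 20349 < 19683? NO
  n = 22: C(22, 5) = 26334; 26334 < 19683? NO
  n = 23: C(23, 5) = 33649; 33649 < 19683? NO
The largest n with C(n, 5) < 19683 is n = 20 (where E[X] = 5168/6561 ≈ 0.788). Hence R_3(5) > 20, i.e. R_3(5) ≥ 21.

Largest n = 20; hence R_3(5) > 20.


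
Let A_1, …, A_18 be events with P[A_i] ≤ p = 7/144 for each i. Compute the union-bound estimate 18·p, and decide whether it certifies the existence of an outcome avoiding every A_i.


Union bound: P[∪_{i=1}^{18} A_i] ≤ Σ_i P[A_i] ≤ 18·p = 18·(7/144) = 7/8.
Numerically: 7/8 ≈ 0.87500.
Is 7/8 < 1? YES.
Since P[∪ A_i] ≤ 7/8 < 1, the complement has P[∩ A_i^c] ≥ 1 − 7/8 = 1/8 > 0, so some outcome avoids every A_i.

18·p = 7/8 ≈ 0.87500; existence CERTIFIED by the union bound.


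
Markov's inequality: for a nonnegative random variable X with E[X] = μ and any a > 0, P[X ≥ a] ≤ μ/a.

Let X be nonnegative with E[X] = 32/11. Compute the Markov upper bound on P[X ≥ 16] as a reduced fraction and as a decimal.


μ = E[X] = 32/11, a = 16.
Markov: P[X ≥ 16] ≤ μ/a = (32/11)/16 = 2/11.
Numerically: ≈ 0.18182.
(Since a = 16 > μ = 2.90909, the bound 2/11 is < 1 and informative.)

P[X ≥ 16] ≤ 2/11 ≈ 0.18182.


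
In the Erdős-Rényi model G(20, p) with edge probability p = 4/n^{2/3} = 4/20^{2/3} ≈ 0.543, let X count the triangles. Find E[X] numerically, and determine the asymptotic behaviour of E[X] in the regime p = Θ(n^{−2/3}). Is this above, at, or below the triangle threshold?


Number of potential triangles: C(20, 3) = 1140.
Each occurs with probability p³ ≈ (0.543)³ ≈ 1.60000e-01.
By linearity: E[X] = C(20, 3)·p³ ≈ 1140 · 1.60000e-01 ≈ 182.400.
Since α = 2/3 < 1, p = c/n^{2/3} ≫ 1/n is above the triangle threshold p ~ 1/n. Asymptotically E[X] ~ (c³/6)·n^{3(1−α)} = (4³/6)·n^{1} → ∞; triangles are abundant w.h.p.

E[X] ≈ 182.400; in regime p = Θ(1/n^{2/3}) E[X] diverges (above the triangle threshold p ~ 1/n).


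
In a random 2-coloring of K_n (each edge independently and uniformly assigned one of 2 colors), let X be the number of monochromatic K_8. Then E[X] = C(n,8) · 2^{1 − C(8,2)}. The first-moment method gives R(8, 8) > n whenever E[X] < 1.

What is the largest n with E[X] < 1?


We need C(n, 8) · 2^{1 − 28} < 1, i.e. C(n, 8) < 2^{28 − 1} = 134217728.
Check values of n near the boundary:
  n = 41: C(41, 8) = 95548245; 95548245 < 134217728? YES
  n = 42: C(42, 8) = 118030185; 118030185 < 134217728? YES
  n = 43: C(43, 8) = 145008513; 145008513 < 134217728? NO
The largest n with C(n, 8) < 134217728 is n = 42 (where E[X] = 118030185/134217728 ≈ 0.8793934). Hence R(8, 8) > 42, i.e. R(8, 8) ≥ 43.

Largest n = 42; hence R(8, 8) > 42.


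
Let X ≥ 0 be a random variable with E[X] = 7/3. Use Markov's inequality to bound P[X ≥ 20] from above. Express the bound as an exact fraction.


μ = E[X] = 7/3, a = 20.
Markov: P[X ≥ 20] ≤ μ/a = (7/3)/20 = 7/60.
Numerically: ≈ 0.117.
(Since a = 20 > μ = 2.333, the bound 7/60 is < 1 and informative.)

P[X ≥ 20] ≤ 7/60 ≈ 0.117.


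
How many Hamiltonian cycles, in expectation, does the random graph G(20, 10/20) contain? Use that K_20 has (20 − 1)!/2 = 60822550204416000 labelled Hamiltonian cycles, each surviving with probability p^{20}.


K_20 has (20 − 1)!/2 = 60822550204416000 labelled Hamiltonian cycles.
For each such Hamiltonian cycle H, let X_H = 1 if all 20 edges of H are present in G. Then P[X_H = 1] = p^{20} = (1/2)^{20} = 1/1048576.
Summing the indicators: E[X] = Σ_H E[X_H] = 60822550204416000 · p^{20} = 60822550204416000 · 1/1048576 = 1856156927625/32.
Numerically: E[X] ≈ 5.8005e+10.

E[X] = 60822550204416000 · (1/2)^{20} = 1856156927625/32 ≈ 5.8005e+10.


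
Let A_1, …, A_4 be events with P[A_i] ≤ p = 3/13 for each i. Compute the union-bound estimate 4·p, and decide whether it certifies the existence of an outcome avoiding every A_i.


Union bound: P[∪_{i=1}^{4} A_i] ≤ Σ_i P[A_i] ≤ 4·p = 4·(3/13) = 12/13.
Numerically: 12/13 ≈ 0.92308.
Is 12/13 < 1? YES.
Since P[∪ A_i] ≤ 12/13 < 1, the complement has P[∩ A_i^c] ≥ 1 − 12/13 = 1/13 > 0, so some outcome avoids every A_i.

4·p = 12/13 ≈ 0.92308; existence CERTIFIED by the union bound.


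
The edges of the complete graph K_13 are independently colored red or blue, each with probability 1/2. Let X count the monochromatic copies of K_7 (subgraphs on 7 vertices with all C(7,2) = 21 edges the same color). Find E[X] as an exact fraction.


Let X = Σ_S X_S over the C(13, 7) = 1716 subsets S of size 7, where X_S = 1 if the K_7 on S is monochromatic.
For a fixed S, the K_7 on S has C(7, 2) = 21 edges. P[all 21 edges red] = (1/2)^21, and likewise for blue, so P[monochromatic] = 2·(1/2)^21 = 2^{1 − 21} = 1/1048576.
By linearity of expectation: E[X] = C(13, 7) · 2^{1 − 21} = 1716 · 1/1048576 = 429/262144.
Numerically: E[X] ≈ 0.001637.

E[X] = C(13,7)·2^(1−C(7,2)) = 429/262144 ≈ 0.001637.


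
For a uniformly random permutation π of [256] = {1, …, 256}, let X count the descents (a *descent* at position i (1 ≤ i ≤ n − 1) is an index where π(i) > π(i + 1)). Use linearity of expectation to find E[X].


Write X = Σ X_I over i = 1, …, 255, with X_I the indicator of one descent.
There are 255 indicators.
For each fixed i, the pair (π(i), π(i+1)) is a uniformly random ordered pair of distinct values from {1, …, 256}; by symmetry P[π(i) > π(i+1)] = 1/2.
By linearity: E[X] = 255 · (1/2) = (256 − 1) · (1/2) = 255/2 ≈ 127.500.

E[X] = 255/2 = 127.500.


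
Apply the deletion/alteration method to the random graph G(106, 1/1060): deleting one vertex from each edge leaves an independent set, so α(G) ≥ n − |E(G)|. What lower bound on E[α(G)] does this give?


E[|E(G)|] = C(106, 2)·p = 5565 · (1/1060) = 21/4.
E[α(G)] ≥ n − E[|E(G)|] = 106 − 21/4 = 403/4.
Numerically: ≈ 100.75000.
(This is only a lower bound; the true E[α(G)] may be larger.)

E[α(G)] ≥ 403/4 ≈ 100.75000.


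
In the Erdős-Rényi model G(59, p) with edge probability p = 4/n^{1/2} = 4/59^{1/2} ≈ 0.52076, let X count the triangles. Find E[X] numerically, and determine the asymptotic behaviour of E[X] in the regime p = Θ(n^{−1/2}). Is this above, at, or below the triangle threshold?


Number of potential triangles: C(59, 3) = 32509.
Each occurs with probability p³ ≈ (0.52076)³ ≈ 1.4122187e-01.
By linearity: E[X] = C(59, 3)·p³ ≈ 32509 · 1.4122187e-01 ≈ 4590.98176.
Since α = 1/2 < 1, p = c/n^{1/2} ≫ 1/n is above the triangle threshold p ~ 1/n. Asymptotically E[X] ~ (c³/6)·n^{3(1−α)} = (4³/6)·n^{1.5} → ∞; triangles are abundant w.h.p.

E[X] ≈ 4590.98176; in regime p = Θ(1/n^{1/2}) E[X] diverges (above the triangle threshold p ~ 1/n).


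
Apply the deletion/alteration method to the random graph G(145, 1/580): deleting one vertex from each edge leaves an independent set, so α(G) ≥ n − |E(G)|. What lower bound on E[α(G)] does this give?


E[|E(G)|] = C(145, 2)·p = 10440 · (1/580) = 18.
E[α(G)] ≥ n − E[|E(G)|] = 145 − 18 = 127.
Numerically: ≈ 127.0000.
(This is only a lower bound; the true E[α(G)] may be larger.)

E[α(G)] ≥ 127 ≈ 127.0000.


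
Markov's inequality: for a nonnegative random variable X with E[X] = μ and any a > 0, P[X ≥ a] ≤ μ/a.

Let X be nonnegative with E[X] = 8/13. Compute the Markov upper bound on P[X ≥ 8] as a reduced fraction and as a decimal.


μ = E[X] = 8/13, a = 8.
Markov: P[X ≥ 8] ≤ μ/a = (8/13)/8 = 1/13.
Numerically: ≈ 0.077.
(Since a = 8 > μ = 0.615, the bound 1/13 is < 1 and informative.)

P[X ≥ 8] ≤ 1/13 ≈ 0.077.


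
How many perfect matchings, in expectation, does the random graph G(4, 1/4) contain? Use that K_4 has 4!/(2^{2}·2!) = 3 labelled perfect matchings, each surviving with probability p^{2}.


K_4 has 4!/(2^{2}·2!) = 3 labelled perfect matchings.
For each such perfect matching H, let X_H = 1 if all 2 edges of H are present in G. Then P[X_H = 1] = p^{2} = (1/4)^{2} = 1/16.
By linearity of expectation: E[X] = Σ_H E[X_H] = 3 · p^{2} = 3 · 1/16 = 3/16.
Numerically: E[X] ≈ 0.1875.

E[X] = 3 · (1/4)^{2} = 3/16 ≈ 0.1875.


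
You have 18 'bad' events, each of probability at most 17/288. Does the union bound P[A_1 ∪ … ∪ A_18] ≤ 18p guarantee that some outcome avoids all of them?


Union bound: P[∪_{i=1}^{18} A_i] ≤ Σ_i P[A_i] ≤ 18·p = 18·(17/288) = 17/16.
Numerically: 17/16 ≈ 1.062500.
Is 17/16 < 1? NO.
Since the bound 17/16 is ≥ 1, the union bound is uninformative here; it does NOT by itself certify existence.

18·p = 17/16 ≈ 1.062500; existence NOT certified by the union bound.


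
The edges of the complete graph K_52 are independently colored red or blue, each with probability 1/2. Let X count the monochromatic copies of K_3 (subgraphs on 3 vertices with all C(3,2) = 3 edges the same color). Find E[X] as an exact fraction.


Let X = Σ_S X_S over the C(52, 3) = 22100 subsets S of size 3, where X_S = 1 if the K_3 on S is monochromatic.
For a fixed S, the K_3 on S has C(3, 2) = 3 edges. P[all 3 edges red] = (1/2)^3, and likewise for blue, so P[monochromatic] = 2·(1/2)^3 = 2^{1 − 3} = 1/4.
Summing: E[X] = C(52, 3) · 2^{1 − 3} = 22100 · 1/4 = 5525.
Numerically: E[X] ≈ 5525.0000.

E[X] = C(52,3)·2^(1−C(3,2)) = 5525 ≈ 5525.0000.


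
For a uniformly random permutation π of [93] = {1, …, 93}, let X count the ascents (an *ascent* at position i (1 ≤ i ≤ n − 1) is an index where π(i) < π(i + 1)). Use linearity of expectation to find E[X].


Write X = Σ X_I over i = 1, …, 92, with X_I the indicator of one ascent.
There are 92 indicators.
For each fixed i, the pair (π(i), π(i+1)) is a uniformly random ordered pair of distinct values from {1, …, 93}; by symmetry P[π(i) < π(i+1)] = 1/2.
By linearity: E[X] = 92 · (1/2) = (93 − 1) · (1/2) = 46 ≈ 46.000.

E[X] = 46 = 46.000.


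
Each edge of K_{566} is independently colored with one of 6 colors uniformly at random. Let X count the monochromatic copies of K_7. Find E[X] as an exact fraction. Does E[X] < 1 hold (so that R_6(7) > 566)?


E[X] = C(566, 7) · 6^{1 − 21} = 3557206237959440 · 6^{−20} = 3557206237959440/3656158440062976.
As a reduced fraction: E[X] = 222325389872465/228509902503936 ≈ 0.972935.
Is E[X] < 1? YES.
Since E[X] < 1, there exists a 6-coloring of K_{566} with no monochromatic K_7; hence R_6(7) > 566.

E[X] = 222325389872465/228509902503936 ≈ 0.972935; E[X] < 1, so R_6(7) > 566.


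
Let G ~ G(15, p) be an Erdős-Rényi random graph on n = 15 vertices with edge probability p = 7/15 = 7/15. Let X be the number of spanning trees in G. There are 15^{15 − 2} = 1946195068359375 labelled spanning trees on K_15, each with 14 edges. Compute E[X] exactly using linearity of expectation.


K_15 has 15^{15 − 2} = 1946195068359375 labelled spanning trees.
For each such spanning tree H, let X_H = 1 if all 14 edges of H are present in G. Then P[X_H = 1] = p^{14} = (7/15)^{14} = 678223072849/29192926025390625.
Summing the indicators: E[X] = Σ_H E[X_H] = 1946195068359375 · p^{14} = 1946195068359375 · 678223072849/29192926025390625 = 678223072849/15.
Numerically: E[X] ≈ 4.52e+10.

E[X] = 1946195068359375 · (7/15)^{14} = 678223072849/15 ≈ 4.52e+10.


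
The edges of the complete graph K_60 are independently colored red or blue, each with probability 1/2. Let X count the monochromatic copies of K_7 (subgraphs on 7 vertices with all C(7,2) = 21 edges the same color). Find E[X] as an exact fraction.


Let X = Σ_S X_S over the C(60, 7) = 386206920 subsets S of size 7, where X_S = 1 if the K_7 on S is monochromatic.
For a fixed S, the K_7 on S has C(7, 2) = 21 edges. P[all 21 edges red] = (1/2)^21, and likewise for blue, so P[monochromatic] = 2·(1/2)^21 = 2^{1 − 21} = 1/1048576.
By linearity: E[X] = C(60, 7) · 2^{1 − 21} = 386206920 · 1/1048576 = 48275865/131072.
Numerically: E[X] ≈ 368.316.

E[X] = C(60,7)·2^(1−C(7,2)) = 48275865/131072 ≈ 368.316.


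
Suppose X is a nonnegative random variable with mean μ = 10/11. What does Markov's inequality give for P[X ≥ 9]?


μ = E[X] = 10/11, a = 9.
Markov: P[X ≥ 9] ≤ μ/a = (10/11)/9 = 10/99.
Numerically: ≈ 0.1010.
(Since a = 9 > μ = 0.9091, the bound 10/99 is < 1 and informative.)

P[X ≥ 9] ≤ 10/99 ≈ 0.1010.


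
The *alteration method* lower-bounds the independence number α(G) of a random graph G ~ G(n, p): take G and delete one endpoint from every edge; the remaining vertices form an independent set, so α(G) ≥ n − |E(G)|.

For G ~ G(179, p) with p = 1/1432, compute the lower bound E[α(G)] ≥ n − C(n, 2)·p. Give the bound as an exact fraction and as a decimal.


E[|E(G)|] = C(179, 2)·p = 15931 · (1/1432) = 89/8.
E[α(G)] ≥ n − E[|E(G)|] = 179 − 89/8 = 1343/8.
Numerically: ≈ 167.875000.
(This is only a lower bound; the true E[α(G)] may be larger.)

E[α(G)] ≥ 1343/8 ≈ 167.875000.


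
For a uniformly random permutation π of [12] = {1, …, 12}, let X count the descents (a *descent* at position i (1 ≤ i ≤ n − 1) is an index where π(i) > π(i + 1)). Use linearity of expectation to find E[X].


Write X = Σ X_I over i = 1, …, 11, with X_I the indicator of one descent.
There are 11 indicators.
For each fixed i, the pair (π(i), π(i+1)) is a uniformly random ordered pair of distinct values from {1, …, 12}; by symmetry P[π(i) > π(i+1)] = 1/2.
By linearity: E[X] = 11 · (1/2) = (12 − 1) · (1/2) = 11/2 ≈ 5.50000.

E[X] = 11/2 = 5.50000.


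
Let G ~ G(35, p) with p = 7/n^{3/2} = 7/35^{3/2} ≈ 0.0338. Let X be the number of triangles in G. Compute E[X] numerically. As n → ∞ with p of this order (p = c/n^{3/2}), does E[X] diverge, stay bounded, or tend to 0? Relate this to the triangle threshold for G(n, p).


Number of potential triangles: C(35, 3) = 6545.
Each occurs with probability p³ ≈ (0.0338)³ ≈ 3.86356e-05.
By linearity: E[X] = C(35, 3)·p³ ≈ 6545 · 3.86356e-05 ≈ 0.253.
Since α = 3/2 > 1, p = c/n^{3/2} = o(1/n) is below the triangle threshold p ~ 1/n. Asymptotically E[X] ~ (c³/6)·n^{3(1−α)} = (7³/6)·n^{-1.5} → 0, so by Markov's inequality G has no triangles w.h.p.

E[X] ≈ 0.253; in regime p = Θ(1/n^{3/2}) E[X] tends to 0 (below the triangle threshold p ~ 1/n).


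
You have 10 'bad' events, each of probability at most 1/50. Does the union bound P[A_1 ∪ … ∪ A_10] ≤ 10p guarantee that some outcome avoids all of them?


Union bound: P[∪_{i=1}^{10} A_i] ≤ Σ_i P[A_i] ≤ 10·p = 10·(1/50) = 1/5.
Numerically: 1/5 ≈ 0.2000000.
Is 1/5 < 1? YES.
Since P[∪ A_i] ≤ 1/5 < 1, the complement has P[∩ A_i^c] ≥ 1 − 1/5 = 4/5 > 0, so some outcome avoids every A_i.

10·p = 1/5 ≈ 0.2000000; existence CERTIFIED by the union bound.


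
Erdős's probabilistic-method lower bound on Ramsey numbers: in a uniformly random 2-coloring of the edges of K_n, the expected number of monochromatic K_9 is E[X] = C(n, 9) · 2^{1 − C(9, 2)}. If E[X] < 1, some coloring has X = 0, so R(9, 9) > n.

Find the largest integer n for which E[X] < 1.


We need C(n, 9) · 2^{1 − 36} < 1, i.e. C(n, 9) < 2^{36 − 1} = 34359738368.
Check values of n near the boundary:
  n = 63: C(63, 9) = 23667689815; 23667689815 < 34359738368? YES
  n = 64: C(64, 9) = 27540584512; 27540584512 < 34359738368? YES
  n = 65: C(65, 9) = 31966749880; 31966749880 < 34359738368? YES
  n = 66: C(66, 9) = 37014131440; 37014131440 < 34359738368? NO
  n = 67: C(67, 9) = 42757703560; 42757703560 < 34359738368? NO
The largest n with C(n, 9) < 34359738368 is n = 65 (where E[X] = 3995843735/4294967296 ≈ 0.930). Hence R(9, 9) > 65, i.e. R(9, 9) ≥ 66.

Largest n = 65; hence R(9, 9) > 65.


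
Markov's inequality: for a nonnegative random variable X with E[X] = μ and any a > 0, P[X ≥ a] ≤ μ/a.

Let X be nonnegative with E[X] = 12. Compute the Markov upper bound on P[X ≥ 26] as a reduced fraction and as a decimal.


μ = E[X] = 12, a = 26.
Markov: P[X ≥ 26] ≤ μ/a = (12)/26 = 6/13.
Numerically: ≈ 0.461538.
(Since a = 26 > μ = 12.000000, the bound 6/13 is < 1 and informative.)

P[X ≥ 26] ≤ 6/13 ≈ 0.461538.
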